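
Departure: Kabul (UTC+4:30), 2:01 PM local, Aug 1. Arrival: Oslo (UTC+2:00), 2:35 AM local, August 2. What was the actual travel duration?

15 hours 4 minutes

Departure in UTC: 2:01 PM − 4:30 = 9:31 AM on Aug 1.
Arrival in UTC: 2:35 AM − 2:00 = 12:35 AM on Aug 2.
Elapsed = 12:35 AM − 9:31 AM (+1 day) = 15 hours 4 minutes.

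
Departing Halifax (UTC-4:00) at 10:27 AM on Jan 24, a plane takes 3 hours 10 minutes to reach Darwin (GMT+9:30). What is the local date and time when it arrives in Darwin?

3:07 AM on January 25

Convert departure to UTC: 10:27 AM + 4:00 = 2:27 PM UTC on Jan 24.
Add 3 hours and 10 minutes travel time → 5:37 PM UTC.
Darwin is UTC+9:30, so local arrival = 5:37 PM + 9:30 = 3:07 AM on Jan 25.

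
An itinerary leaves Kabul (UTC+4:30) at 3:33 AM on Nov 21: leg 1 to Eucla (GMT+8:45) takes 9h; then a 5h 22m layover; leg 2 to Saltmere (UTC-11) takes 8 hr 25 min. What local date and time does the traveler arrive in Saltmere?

10:50 AM on Nov 21

Convert departure to UTC: 3:33 AM − 4:30 = 11:03 PM UTC on Nov 20.
Add 9 hours leg 1 → 8:03 AM UTC (Nov 21).
Add 5 hours and 22 minutes layover in Eucla → 1:25 PM UTC.
Add 8 hours and 25 minutes leg 2 → 9:50 PM UTC.
Saltmere is UTC−11:00, so local arrival = 9:50 PM − 11:00 = 10:50 AM on Nov 21.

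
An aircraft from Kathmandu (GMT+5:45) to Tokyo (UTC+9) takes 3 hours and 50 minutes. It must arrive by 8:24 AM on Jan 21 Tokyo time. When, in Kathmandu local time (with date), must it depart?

Target arrival in UTC: 8:24 AM − 9:00 = 11:24 PM on Jan 20.
Subtract 3 hours and 50 minutes → departure 7:34 PM UTC on Jan 20.
Kathmandu is UTC+5:45: 7:34 PM + 5:45 = 1:19 AM on Jan 21.

1:19 AM on Jan 21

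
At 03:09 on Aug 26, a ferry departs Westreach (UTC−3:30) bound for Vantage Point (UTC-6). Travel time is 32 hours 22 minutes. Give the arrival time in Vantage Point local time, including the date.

Convert departure to UTC: 03:09 + 3:30 = 06:39 UTC on Aug 26.
Add 32 hours and 22 minutes travel time → 15:01 UTC (Aug 27).
Vantage Point is UTC−6:00, so local arrival = 15:01 − 6:00 = 09:01 on Aug 27.

09:01 on August 27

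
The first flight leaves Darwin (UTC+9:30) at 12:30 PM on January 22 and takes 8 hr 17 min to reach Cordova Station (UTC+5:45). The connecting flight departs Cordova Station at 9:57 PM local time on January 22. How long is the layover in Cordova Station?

4 hours 55 minutes

Convert departure to UTC: 12:30 PM − 9:30 = 3:00 AM UTC on Jan 22.
Add 8 hours and 17 minutes flight time → 11:17 AM UTC.
Cordova Station is UTC+5:45, so local arrival = 11:17 AM + 5:45 = 5:02 PM on Jan 22.
Layover = 9:57 PM − 5:02 PM = 4 hours 55 minutes.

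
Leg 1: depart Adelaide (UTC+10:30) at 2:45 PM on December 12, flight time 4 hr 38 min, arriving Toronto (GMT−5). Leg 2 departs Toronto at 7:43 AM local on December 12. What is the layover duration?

Convert departure to UTC: 2:45 PM − 10:30 = 4:15 AM UTC on Dec 12.
Add 4 hours 38 minutes flight time → 8:53 AM UTC.
Toronto is UTC−5:00, so local arrival = 8:53 AM − 5:00 = 3:53 AM on Dec 12.
Layover = 7:43 AM − 3:53 AM = 3 hours 50 minutes.

3 hours 50 minutes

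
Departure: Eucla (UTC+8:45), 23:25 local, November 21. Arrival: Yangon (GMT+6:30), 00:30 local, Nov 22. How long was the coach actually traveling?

3 hours 20 minutes

Yangon is 2:15 behind Eucla.
Clock-face elapsed time (ignoring zones) is 1 hour 5 minutes.
Actual elapsed = 1 hour 5 minutes + 2:15 = 3 hours 20 minutes.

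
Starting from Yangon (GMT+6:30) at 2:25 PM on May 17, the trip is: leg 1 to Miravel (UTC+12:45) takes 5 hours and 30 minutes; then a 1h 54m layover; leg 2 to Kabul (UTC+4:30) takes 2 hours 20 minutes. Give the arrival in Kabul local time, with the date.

Convert departure to UTC: 2:25 PM − 6:30 = 7:55 AM UTC on May 17.
Add 5 hours 30 minutes leg 1 → 1:25 PM UTC.
Add 1 hour and 54 minutes layover in Miravel → 3:19 PM UTC.
Add 2 hours and 20 minutes leg 2 → 5:39 PM UTC.
Kabul is UTC+4:30, so local arrival = 5:39 PM + 4:30 = 10:09 PM on May 17.

10:09 PM on May 17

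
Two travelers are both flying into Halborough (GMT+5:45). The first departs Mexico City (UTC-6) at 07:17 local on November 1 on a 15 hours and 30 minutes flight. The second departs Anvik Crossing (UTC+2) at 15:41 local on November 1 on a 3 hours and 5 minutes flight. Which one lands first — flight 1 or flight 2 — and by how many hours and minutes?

Flight 1 in UTC: 07:17 + 6:00 = 13:17 on Nov 1.
+15 hours 30 minutes → arrive 04:47 UTC on Nov 2.
Flight 2 in UTC: 15:41 − 2:00 = 13:41 on Nov 1.
+3 hours and 5 minutes → arrive 16:46 UTC on Nov 1.
Flight 2 lands earlier by 12 hours 1 minute.

the second, by 12 hours 1 minute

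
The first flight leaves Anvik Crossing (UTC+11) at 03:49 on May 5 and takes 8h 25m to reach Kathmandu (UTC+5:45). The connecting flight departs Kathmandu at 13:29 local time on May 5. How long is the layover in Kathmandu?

Convert departure to UTC: 03:49 − 11:00 = 16:49 UTC on May 4.
Add 8 hours and 25 minutes flight time → 01:14 UTC (May 5).
Kathmandu is UTC+5:45, so local arrival = 01:14 + 5:45 = 06:59 on May 5.
Layover = 13:29 − 06:59 = 6 hours 30 minutes.

6 hours 30 minutes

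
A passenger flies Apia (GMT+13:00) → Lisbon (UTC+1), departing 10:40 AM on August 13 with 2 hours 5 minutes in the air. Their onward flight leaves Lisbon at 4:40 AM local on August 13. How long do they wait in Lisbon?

3 hours 55 minutes

Convert departure to UTC: 10:40 AM − 13:00 = 9:40 PM UTC on Aug 12.
Add 2 hours and 5 minutes flight time → 11:45 PM UTC.
Lisbon is UTC+1:00, so local arrival = 11:45 PM + 1:00 = 12:45 AM on Aug 13.
Layover = 4:40 AM − 12:45 AM = 3 hours 55 minutes.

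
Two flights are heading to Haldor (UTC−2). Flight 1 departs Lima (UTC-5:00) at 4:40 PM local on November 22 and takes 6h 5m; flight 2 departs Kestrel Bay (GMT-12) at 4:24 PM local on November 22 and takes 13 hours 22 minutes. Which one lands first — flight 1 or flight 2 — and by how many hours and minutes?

the first, by 14 hours 1 minute

Flight 1 in UTC: 4:40 PM + 5:00 = 9:40 PM on Nov 22.
+6 hours 5 minutes → arrive 3:45 AM UTC on Nov 23.
Flight 2 in UTC: 4:24 PM + 12:00 = 4:24 AM on Nov 23.
+13 hours 22 minutes → arrive 5:46 PM UTC on Nov 23.
Flight 1 lands earlier by 14 hours 1 minute.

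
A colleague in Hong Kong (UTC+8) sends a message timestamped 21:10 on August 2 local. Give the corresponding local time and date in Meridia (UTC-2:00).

11:10 on August 2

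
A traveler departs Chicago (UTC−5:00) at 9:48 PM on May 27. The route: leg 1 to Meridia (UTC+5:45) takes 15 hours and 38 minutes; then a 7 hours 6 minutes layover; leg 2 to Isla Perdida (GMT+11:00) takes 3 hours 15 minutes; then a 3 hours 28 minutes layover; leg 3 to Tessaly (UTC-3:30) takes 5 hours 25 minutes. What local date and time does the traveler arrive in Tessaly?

Convert departure to UTC: 9:48 PM + 5:00 = 2:48 AM UTC on May 28.
Add 15 hours and 38 minutes leg 1 → 6:26 PM UTC.
Add 7 hours and 6 minutes layover in Meridia → 1:32 AM UTC (May 29).
Add 3 hours 15 minutes leg 2 → 4:47 AM UTC.
Add 3 hours and 28 minutes layover in Isla Perdida → 8:15 AM UTC.
Add 5 hours 25 minutes leg 3 → 1:40 PM UTC.
Tessaly is UTC−3:30, so local arrival = 1:40 PM − 3:30 = 10:10 AM on May 29.

10:10 AM on May 29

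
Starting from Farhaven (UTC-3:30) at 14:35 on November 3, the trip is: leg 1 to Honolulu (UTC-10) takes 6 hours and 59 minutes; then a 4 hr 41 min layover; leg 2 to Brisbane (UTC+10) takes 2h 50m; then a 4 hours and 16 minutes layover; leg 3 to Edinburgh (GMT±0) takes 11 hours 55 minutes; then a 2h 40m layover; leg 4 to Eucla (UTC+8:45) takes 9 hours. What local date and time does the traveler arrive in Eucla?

Convert departure to UTC: 14:35 + 3:30 = 18:05 UTC on Nov 3.
Add 6 hours 59 minutes leg 1 → 01:04 UTC (Nov 4).
Add 4 hours and 41 minutes layover in Honolulu → 05:45 UTC.
Add 2 hours and 50 minutes leg 2 → 08:35 UTC.
Add 4 hours and 16 minutes layover in Brisbane → 12:51 UTC.
Add 11 hours 55 minutes leg 3 → 00:46 UTC (Nov 5).
Add 2 hours and 40 minutes layover in Edinburgh → 03:26 UTC.
Add 9 hours leg 4 → 12:26 UTC.
Eucla is UTC+8:45, so local arrival = 12:26 + 8:45 = 21:11 on Nov 5.

21:11 on November 5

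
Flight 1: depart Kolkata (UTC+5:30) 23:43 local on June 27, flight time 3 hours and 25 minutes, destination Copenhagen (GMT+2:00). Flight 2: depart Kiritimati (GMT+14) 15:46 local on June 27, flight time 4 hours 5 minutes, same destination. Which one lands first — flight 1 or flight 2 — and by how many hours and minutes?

Flight 1 in UTC: 23:43 − 5:30 = 18:13 on Jun 27.
+3 hours and 25 minutes → arrive 21:38 UTC on Jun 27.
Flight 2 in UTC: 15:46 − 14:00 = 01:46 on Jun 27.
+4 hours and 5 minutes → arrive 05:51 UTC on Jun 27.
Flight 2 lands earlier by 15 hours 47 minutes.

the second, by 15 hours 47 minutes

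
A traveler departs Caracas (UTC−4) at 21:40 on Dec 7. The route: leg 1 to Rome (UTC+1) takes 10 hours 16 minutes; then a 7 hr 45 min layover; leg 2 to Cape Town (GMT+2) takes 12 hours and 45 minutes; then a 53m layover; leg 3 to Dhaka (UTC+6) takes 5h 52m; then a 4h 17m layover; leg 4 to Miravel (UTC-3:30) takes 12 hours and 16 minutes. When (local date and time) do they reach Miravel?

04:14 on December 10

Convert departure to UTC: 21:40 + 4:00 = 01:40 UTC on Dec 8.
Add 10 hours 16 minutes leg 1 → 11:56 UTC.
Add 7 hours 45 minutes layover in Rome → 19:41 UTC.
Add 12 hours and 45 minutes leg 2 → 08:26 UTC (Dec 9).
Add 53 minutes layover in Cape Town → 09:19 UTC.
Add 5 hours 52 minutes leg 3 → 15:11 UTC.
Add 4 hours and 17 minutes layover in Dhaka → 19:28 UTC.
Add 12 hours 16 minutes leg 4 → 07:44 UTC (Dec 10).
Miravel is UTC−3:30, so local arrival = 07:44 − 3:30 = 04:14 on Dec 10.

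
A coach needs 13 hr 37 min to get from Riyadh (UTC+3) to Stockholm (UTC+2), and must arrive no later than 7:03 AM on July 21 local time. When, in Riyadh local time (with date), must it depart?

6:26 PM on Jul 20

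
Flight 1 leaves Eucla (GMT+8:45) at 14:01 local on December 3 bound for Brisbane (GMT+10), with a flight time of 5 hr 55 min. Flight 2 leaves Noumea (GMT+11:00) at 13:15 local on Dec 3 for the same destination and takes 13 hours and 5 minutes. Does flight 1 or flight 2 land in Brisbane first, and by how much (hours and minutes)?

the first, by 4 hours 9 minutes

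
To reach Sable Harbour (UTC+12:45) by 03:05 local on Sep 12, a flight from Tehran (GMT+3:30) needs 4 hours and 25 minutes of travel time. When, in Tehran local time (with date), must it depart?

13:25 on Sep 11

Target arrival in UTC: 03:05 − 12:45 = 14:20 on Sep 11.
Subtract 4 hours 25 minutes → departure 09:55 UTC on Sep 11.
Tehran is UTC+3:30: 09:55 + 3:30 = 13:25 on Sep 11.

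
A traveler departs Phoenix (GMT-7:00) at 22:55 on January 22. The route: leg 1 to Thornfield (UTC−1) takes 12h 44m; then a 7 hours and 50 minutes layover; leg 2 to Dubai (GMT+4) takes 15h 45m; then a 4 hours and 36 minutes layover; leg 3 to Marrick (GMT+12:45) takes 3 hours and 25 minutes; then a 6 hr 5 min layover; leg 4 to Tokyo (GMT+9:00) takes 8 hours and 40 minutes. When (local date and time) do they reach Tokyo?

02:00 on January 26

Convert departure to UTC: 22:55 + 7:00 = 05:55 UTC on Jan 23.
Add 12 hours 44 minutes leg 1 → 18:39 UTC.
Add 7 hours and 50 minutes layover in Thornfield → 02:29 UTC (Jan 24).
Add 15 hours 45 minutes leg 2 → 18:14 UTC.
Add 4 hours and 36 minutes layover in Dubai → 22:50 UTC.
Add 3 hours 25 minutes leg 3 → 02:15 UTC (Jan 25).
Add 6 hours 5 minutes layover in Marrick → 08:20 UTC.
Add 8 hours and 40 minutes leg 4 → 17:00 UTC.
Tokyo is UTC+9:00, so local arrival = 17:00 + 9:00 = 02:00 on Jan 26.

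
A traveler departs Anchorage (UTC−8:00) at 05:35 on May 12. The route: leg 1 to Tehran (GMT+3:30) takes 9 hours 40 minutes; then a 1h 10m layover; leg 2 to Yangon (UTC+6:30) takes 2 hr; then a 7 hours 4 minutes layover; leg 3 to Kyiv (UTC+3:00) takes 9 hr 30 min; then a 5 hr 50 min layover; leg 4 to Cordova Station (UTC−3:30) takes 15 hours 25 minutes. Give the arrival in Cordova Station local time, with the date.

Convert departure to UTC: 05:35 + 8:00 = 13:35 UTC on May 12.
Add 9 hours and 40 minutes leg 1 → 23:15 UTC.
Add 1 hour 10 minutes layover in Tehran → 00:25 UTC (May 13).
Add 2 hours leg 2 → 02:25 UTC.
Add 7 hours and 4 minutes layover in Yangon → 09:29 UTC.
Add 9 hours and 30 minutes leg 3 → 18:59 UTC.
Add 5 hours and 50 minutes layover in Kyiv → 00:49 UTC (May 14).
Add 15 hours and 25 minutes leg 4 → 16:14 UTC.
Cordova Station is UTC−3:30, so local arrival = 16:14 − 3:30 = 12:44 on May 14.

12:44 on May 14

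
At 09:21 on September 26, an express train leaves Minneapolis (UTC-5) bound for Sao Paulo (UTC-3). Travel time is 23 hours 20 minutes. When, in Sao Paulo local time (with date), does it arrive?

Convert departure to UTC: 09:21 + 5:00 = 14:21 UTC on Sep 26.
Add 23 hours and 20 minutes travel time → 13:41 UTC (Sep 27).
Sao Paulo is UTC−3:00, so local arrival = 13:41 − 3:00 = 10:41 on Sep 27.

10:41 on September 27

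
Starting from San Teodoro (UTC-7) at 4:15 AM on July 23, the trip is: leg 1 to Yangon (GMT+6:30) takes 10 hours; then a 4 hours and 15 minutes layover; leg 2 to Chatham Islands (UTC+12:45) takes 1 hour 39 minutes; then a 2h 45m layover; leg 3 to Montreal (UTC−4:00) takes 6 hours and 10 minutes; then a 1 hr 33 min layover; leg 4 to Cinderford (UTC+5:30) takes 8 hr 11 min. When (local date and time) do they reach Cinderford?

Convert departure to UTC: 4:15 AM + 7:00 = 11:15 AM UTC on Jul 23.
Add 10 hours leg 1 → 9:15 PM UTC.
Add 4 hours and 15 minutes layover in Yangon → 1:30 AM UTC (Jul 24).
Add 1 hour 39 minutes leg 2 → 3:09 AM UTC.
Add 2 hours 45 minutes layover in Chatham Islands → 5:54 AM UTC.
Add 6 hours 10 minutes leg 3 → 12:04 PM UTC.
Add 1 hour and 33 minutes layover in Montreal → 1:37 PM UTC.
Add 8 hours 11 minutes leg 4 → 9:48 PM UTC.
Cinderford is UTC+5:30, so local arrival = 9:48 PM + 5:30 = 3:18 AM on Jul 25.

3:18 AM on July 25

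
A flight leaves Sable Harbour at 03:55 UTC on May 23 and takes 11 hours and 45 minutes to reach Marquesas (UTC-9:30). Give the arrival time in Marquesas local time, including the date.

Departure is given in UTC: 03:55 on May 23.
Add 11 hours 45 minutes → 15:40 UTC.
Marquesas is UTC−9:30: 15:40 − 9:30 = 06:10 on May 23.

06:10 on May 23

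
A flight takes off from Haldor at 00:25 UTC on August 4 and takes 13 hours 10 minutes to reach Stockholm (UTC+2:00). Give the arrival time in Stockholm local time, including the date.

Departure is given in UTC: 00:25 on Aug 4.
Add 13 hours and 10 minutes → 13:35 UTC.
Stockholm is UTC+2:00: 13:35 + 2:00 = 15:35 on Aug 4.

15:35 on Aug 4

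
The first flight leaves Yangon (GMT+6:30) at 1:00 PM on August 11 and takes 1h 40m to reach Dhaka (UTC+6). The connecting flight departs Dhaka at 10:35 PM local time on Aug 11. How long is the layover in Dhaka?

8 hours 25 minutes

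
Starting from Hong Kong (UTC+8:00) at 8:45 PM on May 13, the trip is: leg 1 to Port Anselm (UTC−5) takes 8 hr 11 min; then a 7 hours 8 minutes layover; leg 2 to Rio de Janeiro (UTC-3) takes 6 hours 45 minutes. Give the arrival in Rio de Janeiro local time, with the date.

7:49 AM on May 14

Convert departure to UTC: 8:45 PM − 8:00 = 12:45 PM UTC on May 13.
Add 8 hours and 11 minutes leg 1 → 8:56 PM UTC.
Add 7 hours and 8 minutes layover in Port Anselm → 4:04 AM UTC (May 14).
Add 6 hours 45 minutes leg 2 → 10:49 AM UTC.
Rio de Janeiro is UTC−3:00, so local arrival = 10:49 AM − 3:00 = 7:49 AM on May 14.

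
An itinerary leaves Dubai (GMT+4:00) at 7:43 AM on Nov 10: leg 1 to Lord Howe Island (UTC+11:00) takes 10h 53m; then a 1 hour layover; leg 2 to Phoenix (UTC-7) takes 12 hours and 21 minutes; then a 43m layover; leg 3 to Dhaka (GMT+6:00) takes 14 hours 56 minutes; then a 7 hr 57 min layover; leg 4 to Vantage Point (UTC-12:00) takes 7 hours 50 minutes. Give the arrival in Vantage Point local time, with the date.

11:23 PM on November 11

Convert departure to UTC: 7:43 AM − 4:00 = 3:43 AM UTC on Nov 10.
Add 10 hours 53 minutes leg 1 → 2:36 PM UTC.
Add 1 hour layover in Lord Howe Island → 3:36 PM UTC.
Add 12 hours 21 minutes leg 2 → 3:57 AM UTC (Nov 11).
Add 43 minutes layover in Phoenix → 4:40 AM UTC.
Add 14 hours 56 minutes leg 3 → 7:36 PM UTC.
Add 7 hours 57 minutes layover in Dhaka → 3:33 AM UTC (Nov 12).
Add 7 hours 50 minutes leg 4 → 11:23 AM UTC.
Vantage Point is UTC−12:00, so local arrival = 11:23 AM − 12:00 = 11:23 PM on Nov 11.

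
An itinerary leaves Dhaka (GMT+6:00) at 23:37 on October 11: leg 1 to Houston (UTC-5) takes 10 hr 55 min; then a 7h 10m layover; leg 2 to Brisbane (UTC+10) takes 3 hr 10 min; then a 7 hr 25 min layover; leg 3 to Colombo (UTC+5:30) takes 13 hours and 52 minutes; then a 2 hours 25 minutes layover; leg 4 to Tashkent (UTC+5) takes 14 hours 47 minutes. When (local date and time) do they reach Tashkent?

Convert departure to UTC: 23:37 − 6:00 = 17:37 UTC on Oct 11.
Add 10 hours 55 minutes leg 1 → 04:32 UTC (Oct 12).
Add 7 hours 10 minutes layover in Houston → 11:42 UTC.
Add 3 hours 10 minutes leg 2 → 14:52 UTC.
Add 7 hours 25 minutes layover in Brisbane → 22:17 UTC.
Add 13 hours and 52 minutes leg 3 → 12:09 UTC (Oct 13).
Add 2 hours and 25 minutes layover in Colombo → 14:34 UTC.
Add 14 hours and 47 minutes leg 4 → 05:21 UTC (Oct 14).
Tashkent is UTC+5:00, so local arrival = 05:21 + 5:00 = 10:21 on Oct 14.

10:21 on October 14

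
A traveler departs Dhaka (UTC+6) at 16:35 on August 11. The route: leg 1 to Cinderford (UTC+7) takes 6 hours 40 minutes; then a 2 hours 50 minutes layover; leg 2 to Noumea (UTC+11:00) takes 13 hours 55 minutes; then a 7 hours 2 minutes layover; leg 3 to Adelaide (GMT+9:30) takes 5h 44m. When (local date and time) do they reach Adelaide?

08:16 on August 13

Convert departure to UTC: 16:35 − 6:00 = 10:35 UTC on Aug 11.
Add 6 hours and 40 minutes leg 1 → 17:15 UTC.
Add 2 hours and 50 minutes layover in Cinderford → 20:05 UTC.
Add 13 hours 55 minutes leg 2 → 10:00 UTC (Aug 12).
Add 7 hours and 2 minutes layover in Noumea → 17:02 UTC.
Add 5 hours and 44 minutes leg 3 → 22:46 UTC.
Adelaide is UTC+9:30, so local arrival = 22:46 + 9:30 = 08:16 on Aug 13.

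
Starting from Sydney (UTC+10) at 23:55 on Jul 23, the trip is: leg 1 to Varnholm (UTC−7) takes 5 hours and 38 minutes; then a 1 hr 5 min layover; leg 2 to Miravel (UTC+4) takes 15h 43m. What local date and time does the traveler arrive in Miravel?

16:21 on July 24

Convert departure to UTC: 23:55 − 10:00 = 13:55 UTC on Jul 23.
Add 5 hours 38 minutes leg 1 → 19:33 UTC.
Add 1 hour 5 minutes layover in Varnholm → 20:38 UTC.
Add 15 hours and 43 minutes leg 2 → 12:21 UTC (Jul 24).
Miravel is UTC+4:00, so local arrival = 12:21 + 4:00 = 16:21 on Jul 24.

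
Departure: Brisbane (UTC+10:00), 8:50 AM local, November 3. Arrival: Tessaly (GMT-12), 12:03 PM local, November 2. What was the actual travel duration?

1 hour 13 minutes

Tessaly is 22:00 behind Brisbane.
Clock-face elapsed time (ignoring zones) is −20 hours 47 minutes.
Actual elapsed = −20 hours 47 minutes + 22:00 = 1 hour 13 minutes.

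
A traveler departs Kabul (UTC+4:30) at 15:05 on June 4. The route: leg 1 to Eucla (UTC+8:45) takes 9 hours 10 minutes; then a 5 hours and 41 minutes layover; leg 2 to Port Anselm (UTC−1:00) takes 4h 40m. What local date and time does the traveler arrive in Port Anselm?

05:06 on June 5

Convert departure to UTC: 15:05 − 4:30 = 10:35 UTC on Jun 4.
Add 9 hours and 10 minutes leg 1 → 19:45 UTC.
Add 5 hours 41 minutes layover in Eucla → 01:26 UTC (Jun 5).
Add 4 hours 40 minutes leg 2 → 06:06 UTC.
Port Anselm is UTC−1:00, so local arrival = 06:06 − 1:00 = 05:06 on Jun 5.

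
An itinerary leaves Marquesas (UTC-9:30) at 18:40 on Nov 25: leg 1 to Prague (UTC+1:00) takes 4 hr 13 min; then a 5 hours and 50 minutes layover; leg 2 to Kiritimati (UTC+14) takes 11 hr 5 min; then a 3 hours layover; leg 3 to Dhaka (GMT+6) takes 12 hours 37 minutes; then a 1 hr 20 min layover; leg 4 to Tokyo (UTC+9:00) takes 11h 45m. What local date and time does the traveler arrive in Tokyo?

15:00 on November 28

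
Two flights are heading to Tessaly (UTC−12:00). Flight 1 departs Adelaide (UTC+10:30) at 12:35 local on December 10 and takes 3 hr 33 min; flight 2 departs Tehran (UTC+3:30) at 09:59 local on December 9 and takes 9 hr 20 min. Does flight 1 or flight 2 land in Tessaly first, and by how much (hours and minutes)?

the second, by 13 hours 49 minutes

Flight 1 in UTC: 12:35 − 10:30 = 02:05 on Dec 10.
+3 hours and 33 minutes → arrive 05:38 UTC on Dec 10.
Flight 2 in UTC: 09:59 − 3:30 = 06:29 on Dec 9.
+9 hours 20 minutes → arrive 15:49 UTC on Dec 9.
Flight 2 lands earlier by 13 hours 49 minutes.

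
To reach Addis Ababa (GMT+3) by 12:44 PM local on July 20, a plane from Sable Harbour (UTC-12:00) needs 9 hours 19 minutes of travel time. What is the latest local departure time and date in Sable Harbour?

Target arrival in UTC: 12:44 PM − 3:00 = 9:44 AM on Jul 20.
Subtract 9 hours and 19 minutes → departure 12:25 AM UTC on Jul 20.
Sable Harbour is UTC−12:00: 12:25 AM − 12:00 = 12:25 PM on Jul 19.

12:25 PM on July 19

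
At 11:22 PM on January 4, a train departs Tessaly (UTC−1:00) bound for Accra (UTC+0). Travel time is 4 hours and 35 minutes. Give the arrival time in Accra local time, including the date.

Convert departure to UTC: 11:22 PM + 1:00 = 12:22 AM UTC on Jan 5.
Add 4 hours and 35 minutes travel time → 4:57 AM UTC.
Accra is UTC+0, so local arrival is the same: 4:57 AM on Jan 5.

4:57 AM on Jan 5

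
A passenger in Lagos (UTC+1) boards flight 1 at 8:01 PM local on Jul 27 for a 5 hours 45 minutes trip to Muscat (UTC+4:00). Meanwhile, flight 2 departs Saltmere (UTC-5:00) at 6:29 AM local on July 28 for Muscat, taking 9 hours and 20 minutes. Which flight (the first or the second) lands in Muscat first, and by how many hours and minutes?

Flight 1 in UTC: 8:01 PM − 1:00 = 7:01 PM on Jul 27.
+5 hours and 45 minutes → arrive 12:46 AM UTC on Jul 28.
Flight 2 in UTC: 6:29 AM + 5:00 = 11:29 AM on Jul 28.
+9 hours 20 minutes → arrive 8:49 PM UTC on Jul 28.
Flight 1 lands earlier by 20 hours 3 minutes.

the first, by 20 hours 3 minutes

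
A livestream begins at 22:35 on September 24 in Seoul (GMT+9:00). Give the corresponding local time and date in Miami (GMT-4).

In UTC: 22:35 − 9:00 = 13:35 on Sep 24.
Miami is UTC−4:00: 13:35 − 4:00 = 09:35 on Sep 24.

09:35 on Sep 24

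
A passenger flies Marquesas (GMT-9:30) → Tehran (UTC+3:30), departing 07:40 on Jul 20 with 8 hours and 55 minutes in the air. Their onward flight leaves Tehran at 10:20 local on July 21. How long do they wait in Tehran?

4 hours 45 minutes

Convert departure to UTC: 07:40 + 9:30 = 17:10 UTC on Jul 20.
Add 8 hours and 55 minutes flight time → 02:05 UTC (Jul 21).
Tehran is UTC+3:30, so local arrival = 02:05 + 3:30 = 05:35 on Jul 21.
Layover = 10:20 − 05:35 = 4 hours 45 minutes.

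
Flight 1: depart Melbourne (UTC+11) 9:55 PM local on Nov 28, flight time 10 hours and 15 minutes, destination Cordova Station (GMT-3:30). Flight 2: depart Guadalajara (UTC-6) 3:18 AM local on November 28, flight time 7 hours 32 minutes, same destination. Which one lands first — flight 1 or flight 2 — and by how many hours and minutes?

Flight 1 in UTC: 9:55 PM − 11:00 = 10:55 AM on Nov 28.
+10 hours and 15 minutes → arrive 9:10 PM UTC on Nov 28.
Flight 2 in UTC: 3:18 AM + 6:00 = 9:18 AM on Nov 28.
+7 hours 32 minutes → arrive 4:50 PM UTC on Nov 28.
Flight 2 lands earlier by 4 hours 20 minutes.

the second, by 4 hours 20 minutes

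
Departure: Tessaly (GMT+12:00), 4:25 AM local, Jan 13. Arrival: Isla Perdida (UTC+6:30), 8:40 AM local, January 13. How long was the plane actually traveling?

9 hours 45 minutes

Departure in UTC: 4:25 AM − 12:00 = 4:25 PM on Jan 12.
Arrival in UTC: 8:40 AM − 6:30 = 2:10 AM on Jan 13.
Elapsed = 2:10 AM − 4:25 PM (+1 day) = 9 hours 45 minutes.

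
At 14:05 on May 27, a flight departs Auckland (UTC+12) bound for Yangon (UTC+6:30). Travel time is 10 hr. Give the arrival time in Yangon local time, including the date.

18:35 on May 27

Convert departure to UTC: 14:05 − 12:00 = 02:05 UTC on May 27.
Add 10 hours travel time → 12:05 UTC.
Yangon is UTC+6:30, so local arrival = 12:05 + 6:30 = 18:35 on May 27.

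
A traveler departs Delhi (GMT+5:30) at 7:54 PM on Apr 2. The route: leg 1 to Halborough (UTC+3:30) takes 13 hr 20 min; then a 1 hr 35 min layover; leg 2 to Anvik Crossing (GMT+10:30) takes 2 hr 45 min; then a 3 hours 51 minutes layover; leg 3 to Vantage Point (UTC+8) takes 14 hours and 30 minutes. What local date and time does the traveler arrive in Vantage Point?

Convert departure to UTC: 7:54 PM − 5:30 = 2:24 PM UTC on Apr 2.
Add 13 hours and 20 minutes leg 1 → 3:44 AM UTC (Apr 3).
Add 1 hour and 35 minutes layover in Halborough → 5:19 AM UTC.
Add 2 hours and 45 minutes leg 2 → 8:04 AM UTC.
Add 3 hours and 51 minutes layover in Anvik Crossing → 11:55 AM UTC.
Add 14 hours 30 minutes leg 3 → 2:25 AM UTC (Apr 4).
Vantage Point is UTC+8:00, so local arrival = 2:25 AM + 8:00 = 10:25 AM on Apr 4.

10:25 AM on Apr 4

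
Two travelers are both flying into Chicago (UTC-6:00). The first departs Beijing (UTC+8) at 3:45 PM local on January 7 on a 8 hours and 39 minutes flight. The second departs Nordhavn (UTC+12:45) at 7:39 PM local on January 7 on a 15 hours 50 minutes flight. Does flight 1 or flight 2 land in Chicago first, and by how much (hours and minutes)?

Flight 1 in UTC: 3:45 PM − 8:00 = 7:45 AM on Jan 7.
+8 hours 39 minutes → arrive 4:24 PM UTC on Jan 7.
Flight 2 in UTC: 7:39 PM − 12:45 = 6:54 AM on Jan 7.
+15 hours and 50 minutes → arrive 10:44 PM UTC on Jan 7.
Flight 1 lands earlier by 6 hours 20 minutes.

the first, by 6 hours 20 minutes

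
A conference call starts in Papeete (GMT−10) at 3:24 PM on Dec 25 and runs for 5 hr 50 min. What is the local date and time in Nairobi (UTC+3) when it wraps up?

Convert start to UTC: 3:24 PM + 10:00 = 1:24 AM UTC on Dec 26.
Add 5 hours and 50 minutes duration → 7:14 AM UTC.
Nairobi is UTC+3:00, so local end time = 7:14 AM + 3:00 = 10:14 AM on Dec 26.

10:14 AM on Dec 26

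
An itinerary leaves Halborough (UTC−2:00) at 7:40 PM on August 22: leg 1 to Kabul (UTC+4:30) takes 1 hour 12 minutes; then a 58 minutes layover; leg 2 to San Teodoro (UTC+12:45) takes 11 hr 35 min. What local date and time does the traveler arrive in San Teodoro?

12:10 AM on Aug 24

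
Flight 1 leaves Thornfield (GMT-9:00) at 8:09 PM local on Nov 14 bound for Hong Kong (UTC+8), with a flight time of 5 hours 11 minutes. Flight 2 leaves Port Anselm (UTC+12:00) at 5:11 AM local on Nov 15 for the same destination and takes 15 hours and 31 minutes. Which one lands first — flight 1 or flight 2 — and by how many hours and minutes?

Flight 1 in UTC: 8:09 PM + 9:00 = 5:09 AM on Nov 15.
+5 hours and 11 minutes → arrive 10:20 AM UTC on Nov 15.
Flight 2 in UTC: 5:11 AM − 12:00 = 5:11 PM on Nov 14.
+15 hours and 31 minutes → arrive 8:42 AM UTC on Nov 15.
Flight 2 lands earlier by 1 hour 38 minutes.

the second, by 1 hour 38 minutes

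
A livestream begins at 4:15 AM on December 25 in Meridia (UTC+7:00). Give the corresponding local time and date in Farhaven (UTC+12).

9:15 AM on Dec 25

In UTC: 4:15 AM − 7:00 = 9:15 PM on Dec 24.
Farhaven is UTC+12:00: 9:15 PM + 12:00 = 9:15 AM on Dec 25.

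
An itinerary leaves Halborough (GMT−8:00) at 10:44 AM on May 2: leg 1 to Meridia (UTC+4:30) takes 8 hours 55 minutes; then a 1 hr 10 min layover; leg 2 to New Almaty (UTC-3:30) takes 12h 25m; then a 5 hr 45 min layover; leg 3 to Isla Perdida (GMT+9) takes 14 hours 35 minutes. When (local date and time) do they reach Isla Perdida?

Convert departure to UTC: 10:44 AM + 8:00 = 6:44 PM UTC on May 2.
Add 8 hours and 55 minutes leg 1 → 3:39 AM UTC (May 3).
Add 1 hour and 10 minutes layover in Meridia → 4:49 AM UTC.
Add 12 hours 25 minutes leg 2 → 5:14 PM UTC.
Add 5 hours and 45 minutes layover in New Almaty → 10:59 PM UTC.
Add 14 hours 35 minutes leg 3 → 1:34 PM UTC (May 4).
Isla Perdida is UTC+9:00, so local arrival = 1:34 PM + 9:00 = 10:34 PM on May 4.

10:34 PM on May 4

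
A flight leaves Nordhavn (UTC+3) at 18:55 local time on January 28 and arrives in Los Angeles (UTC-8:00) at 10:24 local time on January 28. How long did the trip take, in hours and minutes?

2 hours 29 minutes

Departure in UTC: 18:55 − 3:00 = 15:55 on Jan 28.
Arrival in UTC: 10:24 + 8:00 = 18:24 on Jan 28.
Elapsed = 18:24 − 15:55 = 2 hours 29 minutes.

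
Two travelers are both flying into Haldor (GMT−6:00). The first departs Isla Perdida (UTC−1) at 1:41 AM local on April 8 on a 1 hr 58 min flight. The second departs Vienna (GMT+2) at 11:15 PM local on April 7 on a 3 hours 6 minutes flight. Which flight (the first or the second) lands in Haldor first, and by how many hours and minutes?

Flight 1 in UTC: 1:41 AM + 1:00 = 2:41 AM on Apr 8.
+1 hour and 58 minutes → arrive 4:39 AM UTC on Apr 8.
Flight 2 in UTC: 11:15 PM − 2:00 = 9:15 PM on Apr 7.
+3 hours 6 minutes → arrive 12:21 AM UTC on Apr 8.
Flight 2 lands earlier by 4 hours 18 minutes.

the second, by 4 hours 18 minutes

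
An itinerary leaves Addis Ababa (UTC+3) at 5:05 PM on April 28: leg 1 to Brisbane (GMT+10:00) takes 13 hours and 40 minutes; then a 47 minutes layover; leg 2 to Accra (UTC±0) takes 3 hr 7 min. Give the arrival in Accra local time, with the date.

7:39 AM on April 29

Convert departure to UTC: 5:05 PM − 3:00 = 2:05 PM UTC on Apr 28.
Add 13 hours and 40 minutes leg 1 → 3:45 AM UTC (Apr 29).
Add 47 minutes layover in Brisbane → 4:32 AM UTC.
Add 3 hours and 7 minutes leg 2 → 7:39 AM UTC.
Accra is UTC+0, so local arrival is the same: 7:39 AM on Apr 29.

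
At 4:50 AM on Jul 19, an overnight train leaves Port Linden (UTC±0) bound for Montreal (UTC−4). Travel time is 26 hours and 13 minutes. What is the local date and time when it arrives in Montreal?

Port Linden is at UTC+0, so departure is already 4:50 AM UTC on Jul 19.
Add 26 hours 13 minutes travel time → 7:03 AM UTC (Jul 20).
Montreal is UTC−4:00, so local arrival = 7:03 AM − 4:00 = 3:03 AM on Jul 20.

3:03 AM on July 20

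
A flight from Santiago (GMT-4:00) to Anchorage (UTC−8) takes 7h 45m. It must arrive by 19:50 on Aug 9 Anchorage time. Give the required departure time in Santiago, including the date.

16:05 on August 9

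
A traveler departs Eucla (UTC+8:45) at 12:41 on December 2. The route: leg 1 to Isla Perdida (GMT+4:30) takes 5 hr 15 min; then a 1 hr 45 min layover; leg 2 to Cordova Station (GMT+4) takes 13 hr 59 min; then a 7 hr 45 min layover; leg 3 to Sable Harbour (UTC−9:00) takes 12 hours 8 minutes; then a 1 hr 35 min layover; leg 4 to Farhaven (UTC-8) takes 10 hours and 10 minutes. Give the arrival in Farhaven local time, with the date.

00:33 on Dec 4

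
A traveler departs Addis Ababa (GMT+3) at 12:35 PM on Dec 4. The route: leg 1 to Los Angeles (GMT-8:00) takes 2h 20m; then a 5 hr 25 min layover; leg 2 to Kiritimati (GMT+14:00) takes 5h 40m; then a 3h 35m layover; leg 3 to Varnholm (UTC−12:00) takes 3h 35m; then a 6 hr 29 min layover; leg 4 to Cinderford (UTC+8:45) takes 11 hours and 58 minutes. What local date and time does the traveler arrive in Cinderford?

9:22 AM on December 6

Convert departure to UTC: 12:35 PM − 3:00 = 9:35 AM UTC on Dec 4.
Add 2 hours 20 minutes leg 1 → 11:55 AM UTC.
Add 5 hours 25 minutes layover in Los Angeles → 5:20 PM UTC.
Add 5 hours and 40 minutes leg 2 → 11:00 PM UTC.
Add 3 hours 35 minutes layover in Kiritimati → 2:35 AM UTC (Dec 5).
Add 3 hours and 35 minutes leg 3 → 6:10 AM UTC.
Add 6 hours and 29 minutes layover in Varnholm → 12:39 PM UTC.
Add 11 hours and 58 minutes leg 4 → 12:37 AM UTC (Dec 6).
Cinderford is UTC+8:45, so local arrival = 12:37 AM + 8:45 = 9:22 AM on Dec 6.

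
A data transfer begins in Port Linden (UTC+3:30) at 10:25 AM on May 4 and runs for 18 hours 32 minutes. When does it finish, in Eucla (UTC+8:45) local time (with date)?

Convert start to UTC: 10:25 AM − 3:30 = 6:55 AM UTC on May 4.
Add 18 hours 32 minutes duration → 1:27 AM UTC (May 5).
Eucla is UTC+8:45, so local end time = 1:27 AM + 8:45 = 10:12 AM on May 5.

10:12 AM on May 5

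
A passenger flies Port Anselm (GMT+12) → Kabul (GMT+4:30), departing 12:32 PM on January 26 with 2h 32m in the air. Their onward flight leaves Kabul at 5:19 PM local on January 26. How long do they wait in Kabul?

Convert departure to UTC: 12:32 PM − 12:00 = 12:32 AM UTC on Jan 26.
Add 2 hours and 32 minutes flight time → 3:04 AM UTC.
Kabul is UTC+4:30, so local arrival = 3:04 AM + 4:30 = 7:34 AM on Jan 26.
Layover = 5:19 PM − 7:34 AM = 9 hours 45 minutes.

9 hours 45 minutes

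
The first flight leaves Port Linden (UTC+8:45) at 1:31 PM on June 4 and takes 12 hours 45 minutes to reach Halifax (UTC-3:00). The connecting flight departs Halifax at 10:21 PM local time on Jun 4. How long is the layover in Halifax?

7 hours 50 minutes

Convert departure to UTC: 1:31 PM − 8:45 = 4:46 AM UTC on Jun 4.
Add 12 hours and 45 minutes flight time → 5:31 PM UTC.
Halifax is UTC−3:00, so local arrival = 5:31 PM − 3:00 = 2:31 PM on Jun 4.
Layover = 10:21 PM − 2:31 PM = 7 hours 50 minutes.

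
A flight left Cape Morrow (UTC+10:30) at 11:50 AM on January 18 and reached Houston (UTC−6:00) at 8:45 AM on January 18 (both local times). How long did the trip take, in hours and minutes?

13 hours 25 minutes

Departure in UTC: 11:50 AM − 10:30 = 1:20 AM on Jan 18.
Arrival in UTC: 8:45 AM + 6:00 = 2:45 PM on Jan 18.
Elapsed = 2:45 PM − 1:20 AM = 13 hours 25 minutes.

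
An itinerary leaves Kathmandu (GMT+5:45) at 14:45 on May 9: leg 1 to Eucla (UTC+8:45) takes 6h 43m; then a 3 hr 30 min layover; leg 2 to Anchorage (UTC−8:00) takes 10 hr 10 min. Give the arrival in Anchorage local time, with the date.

21:23 on May 9

Convert departure to UTC: 14:45 − 5:45 = 09:00 UTC on May 9.
Add 6 hours 43 minutes leg 1 → 15:43 UTC.
Add 3 hours and 30 minutes layover in Eucla → 19:13 UTC.
Add 10 hours and 10 minutes leg 2 → 05:23 UTC (May 10).
Anchorage is UTC−8:00, so local arrival = 05:23 − 8:00 = 21:23 on May 9.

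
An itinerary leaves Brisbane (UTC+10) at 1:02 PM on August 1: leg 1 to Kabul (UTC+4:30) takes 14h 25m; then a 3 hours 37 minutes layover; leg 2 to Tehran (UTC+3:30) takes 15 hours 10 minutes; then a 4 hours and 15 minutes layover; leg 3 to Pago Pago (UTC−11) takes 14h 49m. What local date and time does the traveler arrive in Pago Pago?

8:18 PM on August 2

Convert departure to UTC: 1:02 PM − 10:00 = 3:02 AM UTC on Aug 1.
Add 14 hours 25 minutes leg 1 → 5:27 PM UTC.
Add 3 hours 37 minutes layover in Kabul → 9:04 PM UTC.
Add 15 hours and 10 minutes leg 2 → 12:14 PM UTC (Aug 2).
Add 4 hours and 15 minutes layover in Tehran → 4:29 PM UTC.
Add 14 hours and 49 minutes leg 3 → 7:18 AM UTC (Aug 3).
Pago Pago is UTC−11:00, so local arrival = 7:18 AM − 11:00 = 8:18 PM on Aug 2.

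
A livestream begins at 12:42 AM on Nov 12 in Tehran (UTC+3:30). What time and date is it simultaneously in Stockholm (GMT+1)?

In UTC: 12:42 AM − 3:30 = 9:12 PM on Nov 11.
Stockholm is UTC+1:00: 9:12 PM + 1:00 = 10:12 PM on Nov 11.

10:12 PM on Nov 11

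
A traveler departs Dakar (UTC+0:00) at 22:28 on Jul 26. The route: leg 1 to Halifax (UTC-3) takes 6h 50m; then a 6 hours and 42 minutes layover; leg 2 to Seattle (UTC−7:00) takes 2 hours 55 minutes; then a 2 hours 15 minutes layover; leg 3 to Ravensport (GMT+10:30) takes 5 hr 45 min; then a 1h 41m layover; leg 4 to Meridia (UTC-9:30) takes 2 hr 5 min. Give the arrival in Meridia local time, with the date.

17:11 on July 27

Dakar is at UTC+0, so departure is already 22:28 UTC on Jul 26.
Add 6 hours 50 minutes leg 1 → 05:18 UTC (Jul 27).
Add 6 hours 42 minutes layover in Halifax → 12:00 UTC.
Add 2 hours 55 minutes leg 2 → 14:55 UTC.
Add 2 hours 15 minutes layover in Seattle → 17:10 UTC.
Add 5 hours and 45 minutes leg 3 → 22:55 UTC.
Add 1 hour 41 minutes layover in Ravensport → 00:36 UTC (Jul 28).
Add 2 hours and 5 minutes leg 4 → 02:41 UTC.
Meridia is UTC−9:30, so local arrival = 02:41 − 9:30 = 17:11 on Jul 27.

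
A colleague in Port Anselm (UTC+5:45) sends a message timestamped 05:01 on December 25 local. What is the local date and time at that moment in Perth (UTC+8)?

Perth is 2:15 ahead of Port Anselm.
Shift by the zone difference: 05:01 + 2:15 = 07:16 on Dec 25 in Perth.

07:16 on Dec 25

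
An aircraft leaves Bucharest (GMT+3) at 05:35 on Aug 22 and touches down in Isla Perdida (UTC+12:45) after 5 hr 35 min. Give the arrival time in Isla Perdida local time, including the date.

20:55 on Aug 22

Convert departure to UTC: 05:35 − 3:00 = 02:35 UTC on Aug 22.
Add 5 hours 35 minutes travel time → 08:10 UTC.
Isla Perdida is UTC+12:45, so local arrival = 08:10 + 12:45 = 20:55 on Aug 22.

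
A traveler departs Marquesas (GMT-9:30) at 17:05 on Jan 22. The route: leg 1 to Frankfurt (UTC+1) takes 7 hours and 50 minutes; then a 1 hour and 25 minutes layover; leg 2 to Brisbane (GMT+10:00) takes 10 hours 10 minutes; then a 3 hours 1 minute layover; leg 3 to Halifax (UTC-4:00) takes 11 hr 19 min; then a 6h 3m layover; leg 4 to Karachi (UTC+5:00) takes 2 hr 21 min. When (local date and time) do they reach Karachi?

Convert departure to UTC: 17:05 + 9:30 = 02:35 UTC on Jan 23.
Add 7 hours and 50 minutes leg 1 → 10:25 UTC.
Add 1 hour 25 minutes layover in Frankfurt → 11:50 UTC.
Add 10 hours and 10 minutes leg 2 → 22:00 UTC.
Add 3 hours and 1 minute layover in Brisbane → 01:01 UTC (Jan 24).
Add 11 hours 19 minutes leg 3 → 12:20 UTC.
Add 6 hours and 3 minutes layover in Halifax → 18:23 UTC.
Add 2 hours and 21 minutes leg 4 → 20:44 UTC.
Karachi is UTC+5:00, so local arrival = 20:44 + 5:00 = 01:44 on Jan 25.

01:44 on Jan 25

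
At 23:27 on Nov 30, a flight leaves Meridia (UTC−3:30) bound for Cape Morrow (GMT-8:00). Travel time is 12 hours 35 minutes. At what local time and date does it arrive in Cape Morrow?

07:32 on December 1

Convert departure to UTC: 23:27 + 3:30 = 02:57 UTC on Dec 1.
Add 12 hours 35 minutes travel time → 15:32 UTC.
Cape Morrow is UTC−8:00, so local arrival = 15:32 − 8:00 = 07:32 on Dec 1.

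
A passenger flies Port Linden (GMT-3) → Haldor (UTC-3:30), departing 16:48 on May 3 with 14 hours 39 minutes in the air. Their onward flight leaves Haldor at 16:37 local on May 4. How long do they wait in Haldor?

9 hours 40 minutes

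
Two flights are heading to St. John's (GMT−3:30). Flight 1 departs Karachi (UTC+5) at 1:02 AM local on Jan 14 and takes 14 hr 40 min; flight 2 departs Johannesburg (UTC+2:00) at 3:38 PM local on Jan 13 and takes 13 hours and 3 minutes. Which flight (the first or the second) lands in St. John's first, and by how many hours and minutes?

the second, by 8 hours 1 minute

Flight 1 in UTC: 1:02 AM − 5:00 = 8:02 PM on Jan 13.
+14 hours 40 minutes → arrive 10:42 AM UTC on Jan 14.
Flight 2 in UTC: 3:38 PM − 2:00 = 1:38 PM on Jan 13.
+13 hours 3 minutes → arrive 2:41 AM UTC on Jan 14.
Flight 2 lands earlier by 8 hours 1 minute.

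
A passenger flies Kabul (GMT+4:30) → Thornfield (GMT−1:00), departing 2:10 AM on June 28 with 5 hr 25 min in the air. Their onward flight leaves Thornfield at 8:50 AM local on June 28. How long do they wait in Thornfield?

Convert departure to UTC: 2:10 AM − 4:30 = 9:40 PM UTC on Jun 27.
Add 5 hours 25 minutes flight time → 3:05 AM UTC (Jun 28).
Thornfield is UTC−1:00, so local arrival = 3:05 AM − 1:00 = 2:05 AM on Jun 28.
Layover = 8:50 AM − 2:05 AM = 6 hours 45 minutes.

6 hours 45 minutes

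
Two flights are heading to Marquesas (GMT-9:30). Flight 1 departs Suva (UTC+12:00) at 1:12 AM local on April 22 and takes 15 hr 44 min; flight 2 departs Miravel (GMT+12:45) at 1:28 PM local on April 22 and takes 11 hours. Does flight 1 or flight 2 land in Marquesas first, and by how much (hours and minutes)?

Flight 1 in UTC: 1:12 AM − 12:00 = 1:12 PM on Apr 21.
+15 hours and 44 minutes → arrive 4:56 AM UTC on Apr 22.
Flight 2 in UTC: 1:28 PM − 12:45 = 12:43 AM on Apr 22.
+11 hours → arrive 11:43 AM UTC on Apr 22.
Flight 1 lands earlier by 6 hours 47 minutes.

the first, by 6 hours 47 minutes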